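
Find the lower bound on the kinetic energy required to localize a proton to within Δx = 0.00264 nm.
744.297 meV

Localizing a particle requires giving it sufficient momentum uncertainty:

1. From uncertainty principle: Δp ≥ ℏ/(2Δx)
   Δp_min = (1.055e-34 J·s) / (2 × 2.640e-12 m)
   Δp_min = 1.997e-23 kg·m/s

2. This momentum uncertainty corresponds to kinetic energy:
   KE ≈ (Δp)²/(2m) = (1.997e-23)²/(2 × 1.673e-27 kg)
   KE = 1.192e-19 J = 744.297 meV

Tighter localization requires more energy.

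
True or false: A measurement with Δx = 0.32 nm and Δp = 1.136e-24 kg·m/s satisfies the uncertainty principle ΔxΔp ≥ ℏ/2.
Yes, it satisfies the uncertainty principle.

Calculate the product ΔxΔp:
ΔxΔp = (3.200e-10 m) × (1.136e-24 kg·m/s)
ΔxΔp = 3.635e-34 J·s

Compare to the minimum allowed value ℏ/2:
ℏ/2 = 5.273e-35 J·s

Since ΔxΔp = 3.635e-34 J·s ≥ 5.273e-35 J·s = ℏ/2,
the measurement satisfies the uncertainty principle.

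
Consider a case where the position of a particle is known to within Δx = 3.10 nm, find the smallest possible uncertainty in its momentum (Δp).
1.701 × 10^-26 kg·m/s

Using the Heisenberg uncertainty principle:
ΔxΔp ≥ ℏ/2

The minimum uncertainty in momentum is:
Δp_min = ℏ/(2Δx)
Δp_min = (1.055e-34 J·s) / (2 × 3.100e-09 m)
Δp_min = 1.701e-26 kg·m/s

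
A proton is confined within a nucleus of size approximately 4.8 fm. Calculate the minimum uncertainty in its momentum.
1.099 × 10^-20 kg·m/s

Using the Heisenberg uncertainty principle:
ΔxΔp ≥ ℏ/2

With Δx ≈ L = 4.800e-15 m (the confinement size):
Δp_min = ℏ/(2Δx)
Δp_min = (1.055e-34 J·s) / (2 × 4.800e-15 m)
Δp_min = 1.099e-20 kg·m/s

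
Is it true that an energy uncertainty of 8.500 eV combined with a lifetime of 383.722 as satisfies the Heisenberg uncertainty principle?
Yes, it satisfies the uncertainty relation.

Calculate the product ΔEΔt:
ΔE = 8.500 eV = 1.362e-18 J
ΔEΔt = (1.362e-18 J) × (3.837e-16 s)
ΔEΔt = 5.226e-34 J·s

Compare to the minimum allowed value ℏ/2:
ℏ/2 = 5.273e-35 J·s

Since ΔEΔt = 5.226e-34 J·s ≥ 5.273e-35 J·s = ℏ/2,
this satisfies the uncertainty relation.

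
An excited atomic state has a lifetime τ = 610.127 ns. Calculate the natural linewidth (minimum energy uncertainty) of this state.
539.406 peV

Using the energy-time uncertainty principle:
ΔEΔt ≥ ℏ/2

The lifetime τ represents the time uncertainty Δt.
The natural linewidth (minimum energy uncertainty) is:

ΔE = ℏ/(2τ)
ΔE = (1.055e-34 J·s) / (2 × 6.101e-07 s)
ΔE = 8.642e-29 J = 539.406 peV

This natural linewidth limits the precision of spectroscopic measurements.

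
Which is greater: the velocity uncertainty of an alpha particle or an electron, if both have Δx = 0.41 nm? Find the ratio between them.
The electron has the larger minimum velocity uncertainty, by a ratio of 7294.3.

For both particles, Δp_min = ℏ/(2Δx) = 1.286e-25 kg·m/s (same for both).

The velocity uncertainty is Δv = Δp/m:
- alpha particle: Δv = 1.286e-25 / 6.645e-27 = 1.935e+01 m/s = 19.355 m/s
- electron: Δv = 1.286e-25 / 9.109e-31 = 1.412e+05 m/s = 141.180 km/s

Ratio: 1.412e+05 / 1.935e+01 = 7294.3

The lighter particle has larger velocity uncertainty because Δv ∝ 1/m.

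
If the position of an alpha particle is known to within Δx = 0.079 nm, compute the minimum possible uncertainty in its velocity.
100.449 m/s

Using the Heisenberg uncertainty principle and Δp = mΔv:
ΔxΔp ≥ ℏ/2
Δx(mΔv) ≥ ℏ/2

The minimum uncertainty in velocity is:
Δv_min = ℏ/(2mΔx)
Δv_min = (1.055e-34 J·s) / (2 × 6.645e-27 kg × 7.900e-11 m)
Δv_min = 1.004e+02 m/s = 100.449 m/s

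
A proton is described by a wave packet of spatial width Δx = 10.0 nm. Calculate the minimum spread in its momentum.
5.273 × 10^-27 kg·m/s

For a wave packet, the spatial width Δx and momentum spread Δp are related by the uncertainty principle:
ΔxΔp ≥ ℏ/2

The minimum momentum spread is:
Δp_min = ℏ/(2Δx)
Δp_min = (1.055e-34 J·s) / (2 × 1.000e-08 m)
Δp_min = 5.273e-27 kg·m/s

A wave packet cannot have both a well-defined position and well-defined momentum.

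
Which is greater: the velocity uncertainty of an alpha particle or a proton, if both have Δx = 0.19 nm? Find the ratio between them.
The proton has the larger minimum velocity uncertainty, by a ratio of 4.0.

For both particles, Δp_min = ℏ/(2Δx) = 2.775e-25 kg·m/s (same for both).

The velocity uncertainty is Δv = Δp/m:
- alpha particle: Δv = 2.775e-25 / 6.645e-27 = 4.177e+01 m/s = 41.766 m/s
- proton: Δv = 2.775e-25 / 1.673e-27 = 1.659e+02 m/s = 165.918 m/s

Ratio: 1.659e+02 / 4.177e+01 = 4.0

The lighter particle has larger velocity uncertainty because Δv ∝ 1/m.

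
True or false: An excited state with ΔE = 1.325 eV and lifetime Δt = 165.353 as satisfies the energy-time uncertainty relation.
No, it violates the uncertainty relation.

Calculate the product ΔEΔt:
ΔE = 1.325 eV = 2.123e-19 J
ΔEΔt = (2.123e-19 J) × (1.654e-16 s)
ΔEΔt = 3.510e-35 J·s

Compare to the minimum allowed value ℏ/2:
ℏ/2 = 5.273e-35 J·s

Since ΔEΔt = 3.510e-35 J·s < 5.273e-35 J·s = ℏ/2,
this violates the uncertainty relation.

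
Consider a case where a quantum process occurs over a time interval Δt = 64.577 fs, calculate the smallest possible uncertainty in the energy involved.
5.096 meV

Using the energy-time uncertainty principle:
ΔEΔt ≥ ℏ/2

The minimum uncertainty in energy is:
ΔE_min = ℏ/(2Δt)
ΔE_min = (1.055e-34 J·s) / (2 × 6.458e-14 s)
ΔE_min = 8.165e-22 J = 5.096 meV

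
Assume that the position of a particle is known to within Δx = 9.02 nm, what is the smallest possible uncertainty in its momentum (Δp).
5.846 × 10^-27 kg·m/s

Using the Heisenberg uncertainty principle:
ΔxΔp ≥ ℏ/2

The minimum uncertainty in momentum is:
Δp_min = ℏ/(2Δx)
Δp_min = (1.055e-34 J·s) / (2 × 9.020e-09 m)
Δp_min = 5.846e-27 kg·m/s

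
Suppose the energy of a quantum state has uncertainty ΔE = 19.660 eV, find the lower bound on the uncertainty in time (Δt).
16.740 as

Using the energy-time uncertainty principle:
ΔEΔt ≥ ℏ/2

The minimum uncertainty in time is:
Δt_min = ℏ/(2ΔE)
Δt_min = (1.055e-34 J·s) / (2 × 3.150e-18 J)
Δt_min = 1.674e-17 s = 16.740 as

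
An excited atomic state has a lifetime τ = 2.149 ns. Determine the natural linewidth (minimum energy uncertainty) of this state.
153.144 neV

Using the energy-time uncertainty principle:
ΔEΔt ≥ ℏ/2

The lifetime τ represents the time uncertainty Δt.
The natural linewidth (minimum energy uncertainty) is:

ΔE = ℏ/(2τ)
ΔE = (1.055e-34 J·s) / (2 × 2.149e-09 s)
ΔE = 2.454e-26 J = 153.144 neV

This natural linewidth limits the precision of spectroscopic measurements.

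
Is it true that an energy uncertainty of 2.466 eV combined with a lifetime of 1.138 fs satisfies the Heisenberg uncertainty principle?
Yes, it satisfies the uncertainty relation.

Calculate the product ΔEΔt:
ΔE = 2.466 eV = 3.951e-19 J
ΔEΔt = (3.951e-19 J) × (1.138e-15 s)
ΔEΔt = 4.496e-34 J·s

Compare to the minimum allowed value ℏ/2:
ℏ/2 = 5.273e-35 J·s

Since ΔEΔt = 4.496e-34 J·s ≥ 5.273e-35 J·s = ℏ/2,
this satisfies the uncertainty relation.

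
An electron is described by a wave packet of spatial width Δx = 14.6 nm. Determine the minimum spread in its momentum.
3.612 × 10^-27 kg·m/s

For a wave packet, the spatial width Δx and momentum spread Δp are related by the uncertainty principle:
ΔxΔp ≥ ℏ/2

The minimum momentum spread is:
Δp_min = ℏ/(2Δx)
Δp_min = (1.055e-34 J·s) / (2 × 1.460e-08 m)
Δp_min = 3.612e-27 kg·m/s

A wave packet cannot have both a well-defined position and well-defined momentum.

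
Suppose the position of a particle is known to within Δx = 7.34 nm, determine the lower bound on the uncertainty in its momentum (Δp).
7.184 × 10^-27 kg·m/s

Using the Heisenberg uncertainty principle:
ΔxΔp ≥ ℏ/2

The minimum uncertainty in momentum is:
Δp_min = ℏ/(2Δx)
Δp_min = (1.055e-34 J·s) / (2 × 7.340e-09 m)
Δp_min = 7.184e-27 kg·m/s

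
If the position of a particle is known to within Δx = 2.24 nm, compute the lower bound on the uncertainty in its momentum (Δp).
2.354 × 10^-26 kg·m/s

Using the Heisenberg uncertainty principle:
ΔxΔp ≥ ℏ/2

The minimum uncertainty in momentum is:
Δp_min = ℏ/(2Δx)
Δp_min = (1.055e-34 J·s) / (2 × 2.240e-09 m)
Δp_min = 2.354e-26 kg·m/s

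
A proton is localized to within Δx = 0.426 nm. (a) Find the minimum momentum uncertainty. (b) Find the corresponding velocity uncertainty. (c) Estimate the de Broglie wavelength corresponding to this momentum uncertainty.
(a) Δp_min = 1.238 × 10^-25 kg·m/s
(b) Δv_min = 74.001 m/s
(c) λ_dB = 5.353 nm

Step-by-step:

(a) From the uncertainty principle:
Δp_min = ℏ/(2Δx) = (1.055e-34 J·s)/(2 × 4.260e-10 m) = 1.238e-25 kg·m/s

(b) The velocity uncertainty:
Δv = Δp/m = (1.238e-25 kg·m/s)/(1.673e-27 kg) = 7.400e+01 m/s = 74.001 m/s

(c) The de Broglie wavelength for this momentum:
λ = h/p = (6.626e-34 J·s)/(1.238e-25 kg·m/s) = 5.353e-09 m = 5.353 nm

Note: The de Broglie wavelength is comparable to the localization size, as expected from wave-particle duality.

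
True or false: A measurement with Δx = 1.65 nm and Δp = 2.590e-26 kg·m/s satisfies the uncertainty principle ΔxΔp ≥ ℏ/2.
No, it violates the uncertainty principle (impossible measurement).

Calculate the product ΔxΔp:
ΔxΔp = (1.650e-09 m) × (2.590e-26 kg·m/s)
ΔxΔp = 4.274e-35 J·s

Compare to the minimum allowed value ℏ/2:
ℏ/2 = 5.273e-35 J·s

Since ΔxΔp = 4.274e-35 J·s < 5.273e-35 J·s = ℏ/2,
the measurement violates the uncertainty principle.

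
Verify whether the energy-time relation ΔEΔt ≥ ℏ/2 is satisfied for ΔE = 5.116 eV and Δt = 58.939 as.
No, it violates the uncertainty relation.

Calculate the product ΔEΔt:
ΔE = 5.116 eV = 8.197e-19 J
ΔEΔt = (8.197e-19 J) × (5.894e-17 s)
ΔEΔt = 4.831e-35 J·s

Compare to the minimum allowed value ℏ/2:
ℏ/2 = 5.273e-35 J·s

Since ΔEΔt = 4.831e-35 J·s < 5.273e-35 J·s = ℏ/2,
this violates the uncertainty relation.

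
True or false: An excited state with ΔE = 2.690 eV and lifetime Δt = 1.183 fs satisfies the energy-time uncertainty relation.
Yes, it satisfies the uncertainty relation.

Calculate the product ΔEΔt:
ΔE = 2.690 eV = 4.310e-19 J
ΔEΔt = (4.310e-19 J) × (1.183e-15 s)
ΔEΔt = 5.099e-34 J·s

Compare to the minimum allowed value ℏ/2:
ℏ/2 = 5.273e-35 J·s

Since ΔEΔt = 5.099e-34 J·s ≥ 5.273e-35 J·s = ℏ/2,
this satisfies the uncertainty relation.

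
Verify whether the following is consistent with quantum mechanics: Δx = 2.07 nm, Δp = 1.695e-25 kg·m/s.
Yes, it satisfies the uncertainty principle.

Calculate the product ΔxΔp:
ΔxΔp = (2.070e-09 m) × (1.695e-25 kg·m/s)
ΔxΔp = 3.509e-34 J·s

Compare to the minimum allowed value ℏ/2:
ℏ/2 = 5.273e-35 J·s

Since ΔxΔp = 3.509e-34 J·s ≥ 5.273e-35 J·s = ℏ/2,
the measurement satisfies the uncertainty principle.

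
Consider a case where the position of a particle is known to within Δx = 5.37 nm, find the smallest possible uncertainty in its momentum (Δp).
9.819 × 10^-27 kg·m/s

Using the Heisenberg uncertainty principle:
ΔxΔp ≥ ℏ/2

The minimum uncertainty in momentum is:
Δp_min = ℏ/(2Δx)
Δp_min = (1.055e-34 J·s) / (2 × 5.370e-09 m)
Δp_min = 9.819e-27 kg·m/s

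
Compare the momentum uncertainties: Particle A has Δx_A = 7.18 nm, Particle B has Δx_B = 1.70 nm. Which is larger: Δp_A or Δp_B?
Particle B has the larger minimum momentum uncertainty, by a factor of 4.22.

For each particle, the minimum momentum uncertainty is Δp_min = ℏ/(2Δx):

Particle A: Δp_A = ℏ/(2×7.180e-09 m) = 7.344e-27 kg·m/s
Particle B: Δp_B = ℏ/(2×1.700e-09 m) = 3.102e-26 kg·m/s

Ratio: Δp_B/Δp_A = 4.22

Since Δp_min ∝ 1/Δx, the particle with smaller position uncertainty (B) has larger momentum uncertainty.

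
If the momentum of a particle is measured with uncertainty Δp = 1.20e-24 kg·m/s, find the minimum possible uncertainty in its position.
43.940 pm

Using the Heisenberg uncertainty principle:
ΔxΔp ≥ ℏ/2

The minimum uncertainty in position is:
Δx_min = ℏ/(2Δp)
Δx_min = (1.055e-34 J·s) / (2 × 1.200e-24 kg·m/s)
Δx_min = 4.394e-11 m = 43.940 pm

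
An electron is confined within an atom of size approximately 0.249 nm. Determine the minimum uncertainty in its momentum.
2.118 × 10^-25 kg·m/s

Using the Heisenberg uncertainty principle:
ΔxΔp ≥ ℏ/2

With Δx ≈ L = 2.490e-10 m (the confinement size):
Δp_min = ℏ/(2Δx)
Δp_min = (1.055e-34 J·s) / (2 × 2.490e-10 m)
Δp_min = 2.118e-25 kg·m/s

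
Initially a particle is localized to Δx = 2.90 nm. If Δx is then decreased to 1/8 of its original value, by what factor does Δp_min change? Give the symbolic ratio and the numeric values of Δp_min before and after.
Original Δp_min = 1.818 × 10^-26 kg·m/s; new Δp'_min = 1.455 × 10^-25 kg·m/s; ratio Δp'_min/Δp_min = 8.

From the uncertainty principle ΔxΔp ≥ ℏ/2, the minimum momentum uncertainty is Δp_min = ℏ/(2Δx).

Original (Δx = 2.90 nm = 2.900e-09 m):
Δp_min = (1.055e-34 J·s)/(2 × 2.900e-09 m) = 1.818e-26 kg·m/s

When Δx → (1/8)Δx:
Δp'_min = ℏ/(2 × (1/8)Δx) = 8 × ℏ/(2Δx) = 8 × Δp_min
Δp'_min = 8 × 1.818e-26 kg·m/s = 1.455e-25 kg·m/s

Since Δp_min ∝ 1/Δx, when Δx is decreased to 1/8 of its original value, Δp_min increases to 8 times its original value.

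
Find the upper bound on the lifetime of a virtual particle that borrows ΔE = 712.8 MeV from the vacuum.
4.617 × 10^-25 s

Using the energy-time uncertainty principle:
ΔEΔt ≥ ℏ/2

For a virtual particle borrowing energy ΔE, the maximum lifetime is:
Δt_max = ℏ/(2ΔE)

Converting energy:
ΔE = 712.8 MeV = 1.142e-10 J

Δt_max = (1.055e-34 J·s) / (2 × 1.142e-10 J)
Δt_max = 4.617e-25 s = 4.617 × 10^-25 s

Virtual particles with higher borrowed energy exist for shorter times.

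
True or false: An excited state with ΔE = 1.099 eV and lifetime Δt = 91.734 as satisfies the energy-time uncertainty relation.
No, it violates the uncertainty relation.

Calculate the product ΔEΔt:
ΔE = 1.099 eV = 1.761e-19 J
ΔEΔt = (1.761e-19 J) × (9.173e-17 s)
ΔEΔt = 1.615e-35 J·s

Compare to the minimum allowed value ℏ/2:
ℏ/2 = 5.273e-35 J·s

Since ΔEΔt = 1.615e-35 J·s < 5.273e-35 J·s = ℏ/2,
this violates the uncertainty relation.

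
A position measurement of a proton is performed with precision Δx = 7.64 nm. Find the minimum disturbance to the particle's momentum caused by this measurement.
6.902 × 10^-27 kg·m/s

The uncertainty principle implies that measuring position disturbs momentum:
ΔxΔp ≥ ℏ/2

When we measure position with precision Δx, we necessarily introduce a momentum uncertainty:
Δp ≥ ℏ/(2Δx)
Δp_min = (1.055e-34 J·s) / (2 × 7.640e-09 m)
Δp_min = 6.902e-27 kg·m/s

The more precisely we measure position, the greater the momentum disturbance.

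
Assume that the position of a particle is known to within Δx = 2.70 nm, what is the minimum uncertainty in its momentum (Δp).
1.953 × 10^-26 kg·m/s

Using the Heisenberg uncertainty principle:
ΔxΔp ≥ ℏ/2

The minimum uncertainty in momentum is:
Δp_min = ℏ/(2Δx)
Δp_min = (1.055e-34 J·s) / (2 × 2.700e-09 m)
Δp_min = 1.953e-26 kg·m/s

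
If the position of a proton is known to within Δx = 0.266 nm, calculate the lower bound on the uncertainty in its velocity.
118.513 m/s

Using the Heisenberg uncertainty principle and Δp = mΔv:
ΔxΔp ≥ ℏ/2
Δx(mΔv) ≥ ℏ/2

The minimum uncertainty in velocity is:
Δv_min = ℏ/(2mΔx)
Δv_min = (1.055e-34 J·s) / (2 × 1.673e-27 kg × 2.660e-10 m)
Δv_min = 1.185e+02 m/s = 118.513 m/s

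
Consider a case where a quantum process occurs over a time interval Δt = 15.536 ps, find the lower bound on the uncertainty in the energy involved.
21.183 μeV

Using the energy-time uncertainty principle:
ΔEΔt ≥ ℏ/2

The minimum uncertainty in energy is:
ΔE_min = ℏ/(2Δt)
ΔE_min = (1.055e-34 J·s) / (2 × 1.554e-11 s)
ΔE_min = 3.394e-24 J = 21.183 μeV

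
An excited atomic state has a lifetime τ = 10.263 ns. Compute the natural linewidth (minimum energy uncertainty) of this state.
32.067 neV

Using the energy-time uncertainty principle:
ΔEΔt ≥ ℏ/2

The lifetime τ represents the time uncertainty Δt.
The natural linewidth (minimum energy uncertainty) is:

ΔE = ℏ/(2τ)
ΔE = (1.055e-34 J·s) / (2 × 1.026e-08 s)
ΔE = 5.138e-27 J = 32.067 neV

This natural linewidth limits the precision of spectroscopic measurements.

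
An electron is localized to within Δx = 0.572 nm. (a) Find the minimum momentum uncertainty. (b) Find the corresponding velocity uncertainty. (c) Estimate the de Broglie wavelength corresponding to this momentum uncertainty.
(a) Δp_min = 9.218 × 10^-26 kg·m/s
(b) Δv_min = 101.195 km/s
(c) λ_dB = 7.188 nm

Step-by-step:

(a) From the uncertainty principle:
Δp_min = ℏ/(2Δx) = (1.055e-34 J·s)/(2 × 5.720e-10 m) = 9.218e-26 kg·m/s

(b) The velocity uncertainty:
Δv = Δp/m = (9.218e-26 kg·m/s)/(9.109e-31 kg) = 1.012e+05 m/s = 101.195 km/s

(c) The de Broglie wavelength for this momentum:
λ = h/p = (6.626e-34 J·s)/(9.218e-26 kg·m/s) = 7.188e-09 m = 7.188 nm

Note: The de Broglie wavelength is comparable to the localization size, as expected from wave-particle duality.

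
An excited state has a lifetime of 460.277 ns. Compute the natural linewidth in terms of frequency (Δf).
172.890 kHz

Using the energy-time uncertainty principle and E = hf:
ΔEΔt ≥ ℏ/2
hΔf·Δt ≥ ℏ/2

The minimum frequency uncertainty is:
Δf = ℏ/(2hτ) = 1/(4πτ)
Δf = 1/(4π × 4.603e-07 s)
Δf = 1.729e+05 Hz = 172.890 kHz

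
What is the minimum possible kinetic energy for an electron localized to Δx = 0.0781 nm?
1.562 eV

Localizing a particle requires giving it sufficient momentum uncertainty:

1. From uncertainty principle: Δp ≥ ℏ/(2Δx)
   Δp_min = (1.055e-34 J·s) / (2 × 7.810e-11 m)
   Δp_min = 6.751e-25 kg·m/s

2. This momentum uncertainty corresponds to kinetic energy:
   KE ≈ (Δp)²/(2m) = (6.751e-25)²/(2 × 9.109e-31 kg)
   KE = 2.502e-19 J = 1.562 eV

Tighter localization requires more energy.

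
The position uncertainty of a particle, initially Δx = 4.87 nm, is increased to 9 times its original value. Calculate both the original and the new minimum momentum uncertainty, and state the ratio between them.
Original Δp_min = 1.083 × 10^-26 kg·m/s; new Δp'_min = 1.203 × 10^-27 kg·m/s; ratio Δp'_min/Δp_min = 1/9.

From the uncertainty principle ΔxΔp ≥ ℏ/2, the minimum momentum uncertainty is Δp_min = ℏ/(2Δx).

Original (Δx = 4.87 nm = 4.870e-09 m):
Δp_min = (1.055e-34 J·s)/(2 × 4.870e-09 m) = 1.083e-26 kg·m/s

When Δx → 9Δx:
Δp'_min = ℏ/(2 × 9Δx) = (1/9) × ℏ/(2Δx) = (1/9) × Δp_min
Δp'_min = 1/9 × 1.083e-26 kg·m/s = 1.203e-27 kg·m/s

Since Δp_min ∝ 1/Δx, when Δx is increased to 9 times its original value, Δp_min decreases to 1/9 of its original value.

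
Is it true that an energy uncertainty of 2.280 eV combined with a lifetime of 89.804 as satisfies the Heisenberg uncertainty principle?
No, it violates the uncertainty relation.

Calculate the product ΔEΔt:
ΔE = 2.280 eV = 3.653e-19 J
ΔEΔt = (3.653e-19 J) × (8.980e-17 s)
ΔEΔt = 3.281e-35 J·s

Compare to the minimum allowed value ℏ/2:
ℏ/2 = 5.273e-35 J·s

Since ΔEΔt = 3.281e-35 J·s < 5.273e-35 J·s = ℏ/2,
this violates the uncertainty relation.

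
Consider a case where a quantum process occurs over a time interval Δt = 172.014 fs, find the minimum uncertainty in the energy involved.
1.913 meV

Using the energy-time uncertainty principle:
ΔEΔt ≥ ℏ/2

The minimum uncertainty in energy is:
ΔE_min = ℏ/(2Δt)
ΔE_min = (1.055e-34 J·s) / (2 × 1.720e-13 s)
ΔE_min = 3.065e-22 J = 1.913 meV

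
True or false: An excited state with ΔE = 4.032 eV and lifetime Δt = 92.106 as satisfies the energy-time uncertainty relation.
Yes, it satisfies the uncertainty relation.

Calculate the product ΔEΔt:
ΔE = 4.032 eV = 6.460e-19 J
ΔEΔt = (6.460e-19 J) × (9.211e-17 s)
ΔEΔt = 5.950e-35 J·s

Compare to the minimum allowed value ℏ/2:
ℏ/2 = 5.273e-35 J·s

Since ΔEΔt = 5.950e-35 J·s ≥ 5.273e-35 J·s = ℏ/2,
this satisfies the uncertainty relation.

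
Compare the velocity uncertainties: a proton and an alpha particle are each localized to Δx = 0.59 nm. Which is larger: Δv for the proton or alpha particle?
The proton has the larger minimum velocity uncertainty, by a ratio of 4.0.

For both particles, Δp_min = ℏ/(2Δx) = 8.937e-26 kg·m/s (same for both).

The velocity uncertainty is Δv = Δp/m:
- proton: Δv = 8.937e-26 / 1.673e-27 = 5.343e+01 m/s = 53.431 m/s
- alpha particle: Δv = 8.937e-26 / 6.645e-27 = 1.345e+01 m/s = 13.450 m/s

Ratio: 5.343e+01 / 1.345e+01 = 4.0

The lighter particle has larger velocity uncertainty because Δv ∝ 1/m.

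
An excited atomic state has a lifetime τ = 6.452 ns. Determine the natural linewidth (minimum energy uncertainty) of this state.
51.008 neV

Using the energy-time uncertainty principle:
ΔEΔt ≥ ℏ/2

The lifetime τ represents the time uncertainty Δt.
The natural linewidth (minimum energy uncertainty) is:

ΔE = ℏ/(2τ)
ΔE = (1.055e-34 J·s) / (2 × 6.452e-09 s)
ΔE = 8.172e-27 J = 51.008 neV

This natural linewidth limits the precision of spectroscopic measurements.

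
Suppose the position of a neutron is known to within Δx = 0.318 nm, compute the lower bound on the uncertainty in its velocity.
98.997 m/s

Using the Heisenberg uncertainty principle and Δp = mΔv:
ΔxΔp ≥ ℏ/2
Δx(mΔv) ≥ ℏ/2

The minimum uncertainty in velocity is:
Δv_min = ℏ/(2mΔx)
Δv_min = (1.055e-34 J·s) / (2 × 1.675e-27 kg × 3.180e-10 m)
Δv_min = 9.900e+01 m/s = 98.997 m/s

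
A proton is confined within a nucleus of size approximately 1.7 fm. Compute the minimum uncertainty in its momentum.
3.102 × 10^-20 kg·m/s

Using the Heisenberg uncertainty principle:
ΔxΔp ≥ ℏ/2

With Δx ≈ L = 1.700e-15 m (the confinement size):
Δp_min = ℏ/(2Δx)
Δp_min = (1.055e-34 J·s) / (2 × 1.700e-15 m)
Δp_min = 3.102e-20 kg·m/s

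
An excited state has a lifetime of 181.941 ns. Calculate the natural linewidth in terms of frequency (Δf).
437.381 kHz

Using the energy-time uncertainty principle and E = hf:
ΔEΔt ≥ ℏ/2
hΔf·Δt ≥ ℏ/2

The minimum frequency uncertainty is:
Δf = ℏ/(2hτ) = 1/(4πτ)
Δf = 1/(4π × 1.819e-07 s)
Δf = 4.374e+05 Hz = 437.381 kHz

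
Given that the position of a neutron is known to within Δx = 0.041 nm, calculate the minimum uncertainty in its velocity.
767.832 m/s

Using the Heisenberg uncertainty principle and Δp = mΔv:
ΔxΔp ≥ ℏ/2
Δx(mΔv) ≥ ℏ/2

The minimum uncertainty in velocity is:
Δv_min = ℏ/(2mΔx)
Δv_min = (1.055e-34 J·s) / (2 × 1.675e-27 kg × 4.100e-11 m)
Δv_min = 7.678e+02 m/s = 767.832 m/s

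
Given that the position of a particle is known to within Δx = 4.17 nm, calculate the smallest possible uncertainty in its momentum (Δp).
1.264 × 10^-26 kg·m/s

Using the Heisenberg uncertainty principle:
ΔxΔp ≥ ℏ/2

The minimum uncertainty in momentum is:
Δp_min = ℏ/(2Δx)
Δp_min = (1.055e-34 J·s) / (2 × 4.170e-09 m)
Δp_min = 1.264e-26 kg·m/s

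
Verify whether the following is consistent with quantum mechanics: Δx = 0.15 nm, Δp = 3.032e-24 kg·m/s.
Yes, it satisfies the uncertainty principle.

Calculate the product ΔxΔp:
ΔxΔp = (1.500e-10 m) × (3.032e-24 kg·m/s)
ΔxΔp = 4.548e-34 J·s

Compare to the minimum allowed value ℏ/2:
ℏ/2 = 5.273e-35 J·s

Since ΔxΔp = 4.548e-34 J·s ≥ 5.273e-35 J·s = ℏ/2,
the measurement satisfies the uncertainty principle.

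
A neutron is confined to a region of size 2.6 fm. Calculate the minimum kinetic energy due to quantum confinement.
766.318 keV

Using the uncertainty principle:

1. Position uncertainty: Δx ≈ 2.600e-15 m
2. Minimum momentum uncertainty: Δp = ℏ/(2Δx) = 2.028e-20 kg·m/s
3. Minimum kinetic energy:
   KE = (Δp)²/(2m) = (2.028e-20)²/(2 × 1.675e-27 kg)
   KE = 1.228e-13 J = 766.318 keV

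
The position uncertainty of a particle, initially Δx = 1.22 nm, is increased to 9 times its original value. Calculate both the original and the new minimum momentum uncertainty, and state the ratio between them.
Original Δp_min = 4.322 × 10^-26 kg·m/s; new Δp'_min = 4.802 × 10^-27 kg·m/s; ratio Δp'_min/Δp_min = 1/9.

From the uncertainty principle ΔxΔp ≥ ℏ/2, the minimum momentum uncertainty is Δp_min = ℏ/(2Δx).

Original (Δx = 1.22 nm = 1.220e-09 m):
Δp_min = (1.055e-34 J·s)/(2 × 1.220e-09 m) = 4.322e-26 kg·m/s

When Δx → 9Δx:
Δp'_min = ℏ/(2 × 9Δx) = (1/9) × ℏ/(2Δx) = (1/9) × Δp_min
Δp'_min = 1/9 × 4.322e-26 kg·m/s = 4.802e-27 kg·m/s

Since Δp_min ∝ 1/Δx, when Δx is increased to 9 times its original value, Δp_min decreases to 1/9 of its original value.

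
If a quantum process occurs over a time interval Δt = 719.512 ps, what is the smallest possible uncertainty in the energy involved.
457.402 neV

Using the energy-time uncertainty principle:
ΔEΔt ≥ ℏ/2

The minimum uncertainty in energy is:
ΔE_min = ℏ/(2Δt)
ΔE_min = (1.055e-34 J·s) / (2 × 7.195e-10 s)
ΔE_min = 7.328e-26 J = 457.402 neV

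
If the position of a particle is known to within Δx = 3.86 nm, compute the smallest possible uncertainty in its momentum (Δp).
1.366 × 10^-26 kg·m/s

Using the Heisenberg uncertainty principle:
ΔxΔp ≥ ℏ/2

The minimum uncertainty in momentum is:
Δp_min = ℏ/(2Δx)
Δp_min = (1.055e-34 J·s) / (2 × 3.860e-09 m)
Δp_min = 1.366e-26 kg·m/s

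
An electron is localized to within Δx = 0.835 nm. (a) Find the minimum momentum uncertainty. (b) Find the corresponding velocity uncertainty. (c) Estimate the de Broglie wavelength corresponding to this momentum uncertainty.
(a) Δp_min = 6.315 × 10^-26 kg·m/s
(b) Δv_min = 69.322 km/s
(c) λ_dB = 10.493 nm

Step-by-step:

(a) From the uncertainty principle:
Δp_min = ℏ/(2Δx) = (1.055e-34 J·s)/(2 × 8.350e-10 m) = 6.315e-26 kg·m/s

(b) The velocity uncertainty:
Δv = Δp/m = (6.315e-26 kg·m/s)/(9.109e-31 kg) = 6.932e+04 m/s = 69.322 km/s

(c) The de Broglie wavelength for this momentum:
λ = h/p = (6.626e-34 J·s)/(6.315e-26 kg·m/s) = 1.049e-08 m = 10.493 nm

Note: The de Broglie wavelength is comparable to the localization size, as expected from wave-particle duality.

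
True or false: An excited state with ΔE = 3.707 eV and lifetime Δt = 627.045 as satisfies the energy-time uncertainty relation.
Yes, it satisfies the uncertainty relation.

Calculate the product ΔEΔt:
ΔE = 3.707 eV = 5.939e-19 J
ΔEΔt = (5.939e-19 J) × (6.270e-16 s)
ΔEΔt = 3.724e-34 J·s

Compare to the minimum allowed value ℏ/2:
ℏ/2 = 5.273e-35 J·s

Since ΔEΔt = 3.724e-34 J·s ≥ 5.273e-35 J·s = ℏ/2,
this satisfies the uncertainty relation.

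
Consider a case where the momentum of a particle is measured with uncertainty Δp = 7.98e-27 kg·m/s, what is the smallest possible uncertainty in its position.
6.608 nm

Using the Heisenberg uncertainty principle:
ΔxΔp ≥ ℏ/2

The minimum uncertainty in position is:
Δx_min = ℏ/(2Δp)
Δx_min = (1.055e-34 J·s) / (2 × 7.980e-27 kg·m/s)
Δx_min = 6.608e-09 m = 6.608 nm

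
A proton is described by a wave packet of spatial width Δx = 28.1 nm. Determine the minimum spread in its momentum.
1.876 × 10^-27 kg·m/s

For a wave packet, the spatial width Δx and momentum spread Δp are related by the uncertainty principle:
ΔxΔp ≥ ℏ/2

The minimum momentum spread is:
Δp_min = ℏ/(2Δx)
Δp_min = (1.055e-34 J·s) / (2 × 2.810e-08 m)
Δp_min = 1.876e-27 kg·m/s

A wave packet cannot have both a well-defined position and well-defined momentum.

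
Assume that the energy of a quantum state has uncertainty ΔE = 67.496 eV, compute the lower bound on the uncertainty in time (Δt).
4.876 as

Using the energy-time uncertainty principle:
ΔEΔt ≥ ℏ/2

The minimum uncertainty in time is:
Δt_min = ℏ/(2ΔE)
Δt_min = (1.055e-34 J·s) / (2 × 1.081e-17 J)
Δt_min = 4.876e-18 s = 4.876 as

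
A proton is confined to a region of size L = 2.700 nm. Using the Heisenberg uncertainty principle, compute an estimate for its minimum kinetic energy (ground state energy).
711.585 neV

Using the uncertainty principle to estimate ground state energy:

1. The position uncertainty is approximately the confinement size:
   Δx ≈ L = 2.700e-09 m

2. From ΔxΔp ≥ ℏ/2, the minimum momentum uncertainty is:
   Δp ≈ ℏ/(2L) = 1.953e-26 kg·m/s

3. The kinetic energy is approximately:
   KE ≈ (Δp)²/(2m) = (1.953e-26)²/(2 × 1.673e-27 kg)
   KE ≈ 1.140e-25 J = 711.585 neV

This is an order-of-magnitude estimate of the ground state energy.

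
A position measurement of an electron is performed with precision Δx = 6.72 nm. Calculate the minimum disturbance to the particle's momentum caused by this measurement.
7.847 × 10^-27 kg·m/s

The uncertainty principle implies that measuring position disturbs momentum:
ΔxΔp ≥ ℏ/2

When we measure position with precision Δx, we necessarily introduce a momentum uncertainty:
Δp ≥ ℏ/(2Δx)
Δp_min = (1.055e-34 J·s) / (2 × 6.720e-09 m)
Δp_min = 7.847e-27 kg·m/s

The more precisely we measure position, the greater the momentum disturbance.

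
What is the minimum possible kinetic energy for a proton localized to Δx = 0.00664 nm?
117.657 meV

Localizing a particle requires giving it sufficient momentum uncertainty:

1. From uncertainty principle: Δp ≥ ℏ/(2Δx)
   Δp_min = (1.055e-34 J·s) / (2 × 6.640e-12 m)
   Δp_min = 7.941e-24 kg·m/s

2. This momentum uncertainty corresponds to kinetic energy:
   KE ≈ (Δp)²/(2m) = (7.941e-24)²/(2 × 1.673e-27 kg)
   KE = 1.885e-20 J = 117.657 meV

Tighter localization requires more energy.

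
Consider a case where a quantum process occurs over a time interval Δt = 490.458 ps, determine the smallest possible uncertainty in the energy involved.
671.018 neV

Using the energy-time uncertainty principle:
ΔEΔt ≥ ℏ/2

The minimum uncertainty in energy is:
ΔE_min = ℏ/(2Δt)
ΔE_min = (1.055e-34 J·s) / (2 × 4.905e-10 s)
ΔE_min = 1.075e-25 J = 671.018 neV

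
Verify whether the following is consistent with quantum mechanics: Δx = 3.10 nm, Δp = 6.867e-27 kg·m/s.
No, it violates the uncertainty principle (impossible measurement).

Calculate the product ΔxΔp:
ΔxΔp = (3.100e-09 m) × (6.867e-27 kg·m/s)
ΔxΔp = 2.129e-35 J·s

Compare to the minimum allowed value ℏ/2:
ℏ/2 = 5.273e-35 J·s

Since ΔxΔp = 2.129e-35 J·s < 5.273e-35 J·s = ℏ/2,
the measurement violates the uncertainty principle.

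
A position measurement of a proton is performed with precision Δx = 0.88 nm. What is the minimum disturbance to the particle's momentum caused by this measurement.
5.992 × 10^-26 kg·m/s

The uncertainty principle implies that measuring position disturbs momentum:
ΔxΔp ≥ ℏ/2

When we measure position with precision Δx, we necessarily introduce a momentum uncertainty:
Δp ≥ ℏ/(2Δx)
Δp_min = (1.055e-34 J·s) / (2 × 8.800e-10 m)
Δp_min = 5.992e-26 kg·m/s

The more precisely we measure position, the greater the momentum disturbance.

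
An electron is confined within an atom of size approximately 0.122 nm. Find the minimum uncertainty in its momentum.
4.322 × 10^-25 kg·m/s

Using the Heisenberg uncertainty principle:
ΔxΔp ≥ ℏ/2

With Δx ≈ L = 1.220e-10 m (the confinement size):
Δp_min = ℏ/(2Δx)
Δp_min = (1.055e-34 J·s) / (2 × 1.220e-10 m)
Δp_min = 4.322e-25 kg·m/s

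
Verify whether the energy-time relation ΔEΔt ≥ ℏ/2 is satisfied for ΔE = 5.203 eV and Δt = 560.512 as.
Yes, it satisfies the uncertainty relation.

Calculate the product ΔEΔt:
ΔE = 5.203 eV = 8.336e-19 J
ΔEΔt = (8.336e-19 J) × (5.605e-16 s)
ΔEΔt = 4.672e-34 J·s

Compare to the minimum allowed value ℏ/2:
ℏ/2 = 5.273e-35 J·s

Since ΔEΔt = 4.672e-34 J·s ≥ 5.273e-35 J·s = ℏ/2,
this satisfies the uncertainty relation.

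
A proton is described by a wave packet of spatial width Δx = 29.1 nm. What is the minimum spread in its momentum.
1.812 × 10^-27 kg·m/s

For a wave packet, the spatial width Δx and momentum spread Δp are related by the uncertainty principle:
ΔxΔp ≥ ℏ/2

The minimum momentum spread is:
Δp_min = ℏ/(2Δx)
Δp_min = (1.055e-34 J·s) / (2 × 2.910e-08 m)
Δp_min = 1.812e-27 kg·m/s

A wave packet cannot have both a well-defined position and well-defined momentum.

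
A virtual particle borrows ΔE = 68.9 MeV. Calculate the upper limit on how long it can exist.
4.777 ys

Using the energy-time uncertainty principle:
ΔEΔt ≥ ℏ/2

For a virtual particle borrowing energy ΔE, the maximum lifetime is:
Δt_max = ℏ/(2ΔE)

Converting energy:
ΔE = 68.9 MeV = 1.104e-11 J

Δt_max = (1.055e-34 J·s) / (2 × 1.104e-11 J)
Δt_max = 4.777e-24 s = 4.777 ys

Virtual particles with higher borrowed energy exist for shorter times.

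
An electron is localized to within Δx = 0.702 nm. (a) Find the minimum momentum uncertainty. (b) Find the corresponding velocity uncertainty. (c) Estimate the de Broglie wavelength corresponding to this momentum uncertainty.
(a) Δp_min = 7.511 × 10^-26 kg·m/s
(b) Δv_min = 82.456 km/s
(c) λ_dB = 8.822 nm

Step-by-step:

(a) From the uncertainty principle:
Δp_min = ℏ/(2Δx) = (1.055e-34 J·s)/(2 × 7.020e-10 m) = 7.511e-26 kg·m/s

(b) The velocity uncertainty:
Δv = Δp/m = (7.511e-26 kg·m/s)/(9.109e-31 kg) = 8.246e+04 m/s = 82.456 km/s

(c) The de Broglie wavelength for this momentum:
λ = h/p = (6.626e-34 J·s)/(7.511e-26 kg·m/s) = 8.822e-09 m = 8.822 nm

Note: The de Broglie wavelength is comparable to the localization size, as expected from wave-particle duality.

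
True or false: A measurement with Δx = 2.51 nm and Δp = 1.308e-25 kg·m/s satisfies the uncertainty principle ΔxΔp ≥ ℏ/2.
Yes, it satisfies the uncertainty principle.

Calculate the product ΔxΔp:
ΔxΔp = (2.510e-09 m) × (1.308e-25 kg·m/s)
ΔxΔp = 3.283e-34 J·s

Compare to the minimum allowed value ℏ/2:
ℏ/2 = 5.273e-35 J·s

Since ΔxΔp = 3.283e-34 J·s ≥ 5.273e-35 J·s = ℏ/2,
the measurement satisfies the uncertainty principle.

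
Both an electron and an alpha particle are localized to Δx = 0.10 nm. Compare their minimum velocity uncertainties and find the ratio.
The electron has the larger minimum velocity uncertainty, by a ratio of 7294.3.

For both particles, Δp_min = ℏ/(2Δx) = 5.273e-25 kg·m/s (same for both).

The velocity uncertainty is Δv = Δp/m:
- electron: Δv = 5.273e-25 / 9.109e-31 = 5.788e+05 m/s = 578.838 km/s
- alpha particle: Δv = 5.273e-25 / 6.645e-27 = 7.935e+01 m/s = 79.355 m/s

Ratio: 5.788e+05 / 7.935e+01 = 7294.3

The lighter particle has larger velocity uncertainty because Δv ∝ 1/m.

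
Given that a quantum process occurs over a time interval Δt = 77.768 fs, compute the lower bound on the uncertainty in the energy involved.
4.232 meV

Using the energy-time uncertainty principle:
ΔEΔt ≥ ℏ/2

The minimum uncertainty in energy is:
ΔE_min = ℏ/(2Δt)
ΔE_min = (1.055e-34 J·s) / (2 × 7.777e-14 s)
ΔE_min = 6.780e-22 J = 4.232 meV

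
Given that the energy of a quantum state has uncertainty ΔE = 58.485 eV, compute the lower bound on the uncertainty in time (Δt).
5.627 as

Using the energy-time uncertainty principle:
ΔEΔt ≥ ℏ/2

The minimum uncertainty in time is:
Δt_min = ℏ/(2ΔE)
Δt_min = (1.055e-34 J·s) / (2 × 9.370e-18 J)
Δt_min = 5.627e-18 s = 5.627 as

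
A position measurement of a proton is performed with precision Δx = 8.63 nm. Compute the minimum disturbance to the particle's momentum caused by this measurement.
6.110 × 10^-27 kg·m/s

The uncertainty principle implies that measuring position disturbs momentum:
ΔxΔp ≥ ℏ/2

When we measure position with precision Δx, we necessarily introduce a momentum uncertainty:
Δp ≥ ℏ/(2Δx)
Δp_min = (1.055e-34 J·s) / (2 × 8.630e-09 m)
Δp_min = 6.110e-27 kg·m/s

The more precisely we measure position, the greater the momentum disturbance.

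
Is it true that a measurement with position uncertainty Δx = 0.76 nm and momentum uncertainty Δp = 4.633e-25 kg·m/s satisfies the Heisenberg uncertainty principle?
Yes, it satisfies the uncertainty principle.

Calculate the product ΔxΔp:
ΔxΔp = (7.600e-10 m) × (4.633e-25 kg·m/s)
ΔxΔp = 3.521e-34 J·s

Compare to the minimum allowed value ℏ/2:
ℏ/2 = 5.273e-35 J·s

Since ΔxΔp = 3.521e-34 J·s ≥ 5.273e-35 J·s = ℏ/2,
the measurement satisfies the uncertainty principle.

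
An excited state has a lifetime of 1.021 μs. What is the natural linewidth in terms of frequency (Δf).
77.941 kHz

Using the energy-time uncertainty principle and E = hf:
ΔEΔt ≥ ℏ/2
hΔf·Δt ≥ ℏ/2

The minimum frequency uncertainty is:
Δf = ℏ/(2hτ) = 1/(4πτ)
Δf = 1/(4π × 1.021e-06 s)
Δf = 7.794e+04 Hz = 77.941 kHz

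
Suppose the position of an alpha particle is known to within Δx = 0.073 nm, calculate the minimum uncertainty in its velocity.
108.705 m/s

Using the Heisenberg uncertainty principle and Δp = mΔv:
ΔxΔp ≥ ℏ/2
Δx(mΔv) ≥ ℏ/2

The minimum uncertainty in velocity is:
Δv_min = ℏ/(2mΔx)
Δv_min = (1.055e-34 J·s) / (2 × 6.645e-27 kg × 7.300e-11 m)
Δv_min = 1.087e+02 m/s = 108.705 m/s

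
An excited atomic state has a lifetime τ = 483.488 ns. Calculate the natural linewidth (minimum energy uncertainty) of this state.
680.691 peV

Using the energy-time uncertainty principle:
ΔEΔt ≥ ℏ/2

The lifetime τ represents the time uncertainty Δt.
The natural linewidth (minimum energy uncertainty) is:

ΔE = ℏ/(2τ)
ΔE = (1.055e-34 J·s) / (2 × 4.835e-07 s)
ΔE = 1.091e-28 J = 680.691 peV

This natural linewidth limits the precision of spectroscopic measurements.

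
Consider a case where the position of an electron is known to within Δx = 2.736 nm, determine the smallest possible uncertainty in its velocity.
21.156 km/s

Using the Heisenberg uncertainty principle and Δp = mΔv:
ΔxΔp ≥ ℏ/2
Δx(mΔv) ≥ ℏ/2

The minimum uncertainty in velocity is:
Δv_min = ℏ/(2mΔx)
Δv_min = (1.055e-34 J·s) / (2 × 9.109e-31 kg × 2.736e-09 m)
Δv_min = 2.116e+04 m/s = 21.156 km/s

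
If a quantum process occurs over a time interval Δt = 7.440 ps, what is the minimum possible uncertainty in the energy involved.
44.235 μeV

Using the energy-time uncertainty principle:
ΔEΔt ≥ ℏ/2

The minimum uncertainty in energy is:
ΔE_min = ℏ/(2Δt)
ΔE_min = (1.055e-34 J·s) / (2 × 7.440e-12 s)
ΔE_min = 7.087e-24 J = 44.235 μeV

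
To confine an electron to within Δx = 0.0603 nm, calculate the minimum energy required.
2.620 eV

Localizing a particle requires giving it sufficient momentum uncertainty:

1. From uncertainty principle: Δp ≥ ℏ/(2Δx)
   Δp_min = (1.055e-34 J·s) / (2 × 6.030e-11 m)
   Δp_min = 8.744e-25 kg·m/s

2. This momentum uncertainty corresponds to kinetic energy:
   KE ≈ (Δp)²/(2m) = (8.744e-25)²/(2 × 9.109e-31 kg)
   KE = 4.197e-19 J = 2.620 eV

Tighter localization requires more energy.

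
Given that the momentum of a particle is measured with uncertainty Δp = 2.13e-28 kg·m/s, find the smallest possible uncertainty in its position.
247.552 nm

Using the Heisenberg uncertainty principle:
ΔxΔp ≥ ℏ/2

The minimum uncertainty in position is:
Δx_min = ℏ/(2Δp)
Δx_min = (1.055e-34 J·s) / (2 × 2.130e-28 kg·m/s)
Δx_min = 2.476e-07 m = 247.552 nm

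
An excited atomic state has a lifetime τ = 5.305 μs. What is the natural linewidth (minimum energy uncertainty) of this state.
62.037 peV

Using the energy-time uncertainty principle:
ΔEΔt ≥ ℏ/2

The lifetime τ represents the time uncertainty Δt.
The natural linewidth (minimum energy uncertainty) is:

ΔE = ℏ/(2τ)
ΔE = (1.055e-34 J·s) / (2 × 5.305e-06 s)
ΔE = 9.939e-30 J = 62.037 peV

This natural linewidth limits the precision of spectroscopic measurements.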